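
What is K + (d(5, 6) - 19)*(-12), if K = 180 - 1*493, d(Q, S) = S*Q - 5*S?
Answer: -85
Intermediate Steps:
d(Q, S) = -5*S + Q*S (d(Q, S) = Q*S - 5*S = -5*S + Q*S)
K = -313 (K = 180 - 493 = -313)
K + (d(5, 6) - 19)*(-12) = -313 + (6*(-5 + 5) - 19)*(-12) = -313 + (6*0 - 19)*(-12) = -313 + (0 - 19)*(-12) = -313 - 19*(-12) = -313 + 228 = -85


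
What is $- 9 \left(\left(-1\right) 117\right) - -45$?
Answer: $1098$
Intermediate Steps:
$- 9 \left(\left(-1\right) 117\right) - -45 = \left(-9\right) \left(-117\right) + 45 = 1053 + 45 = 1098$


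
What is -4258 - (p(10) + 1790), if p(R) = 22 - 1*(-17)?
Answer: -6087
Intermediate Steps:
p(R) = 39 (p(R) = 22 + 17 = 39)
-4258 - (p(10) + 1790) = -4258 - (39 + 1790) = -4258 - 1*1829 = -4258 - 1829 = -6087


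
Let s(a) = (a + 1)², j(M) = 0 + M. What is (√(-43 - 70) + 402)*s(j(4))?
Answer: 10050 + 25*I*√113 ≈ 10050.0 + 265.75*I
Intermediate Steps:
j(M) = M
s(a) = (1 + a)²
(√(-43 - 70) + 402)*s(j(4)) = (√(-43 - 70) + 402)*(1 + 4)² = (√(-113) + 402)*5² = (I*√113 + 402)*25 = (402 + I*√113)*25 = 10050 + 25*I*√113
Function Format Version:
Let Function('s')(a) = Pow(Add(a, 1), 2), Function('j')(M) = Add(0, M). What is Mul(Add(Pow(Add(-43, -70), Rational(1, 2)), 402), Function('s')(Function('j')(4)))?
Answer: Add(10050, Mul(25, I, Pow(113, Rational(1, 2)))) ≈ Add(10050., Mul(265.75, I))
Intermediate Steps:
Function('j')(M) = M
Function('s')(a) = Pow(Add(1, a), 2)
Mul(Add(Pow(Add(-43, -70), Rational(1, 2)), 402), Function('s')(Function('j')(4))) = Mul(Add(Pow(Add(-43, -70), Rational(1, 2)), 402), Pow(Add(1, 4), 2)) = Mul(Add(Pow(-113, Rational(1, 2)), 402), Pow(5, 2)) = Mul(Add(Mul(I, Pow(113, Rational(1, 2))), 402), 25) = Mul(Add(402, Mul(I, Pow(113, Rational(1, 2)))), 25) = Add(10050, Mul(25, I, Pow(113, Rational(1, 2))))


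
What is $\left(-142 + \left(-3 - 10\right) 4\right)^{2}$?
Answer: $37636$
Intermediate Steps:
$\left(-142 + \left(-3 - 10\right) 4\right)^{2} = \left(-142 - 52\right)^{2} = \left(-194\right)^{2} = 37636$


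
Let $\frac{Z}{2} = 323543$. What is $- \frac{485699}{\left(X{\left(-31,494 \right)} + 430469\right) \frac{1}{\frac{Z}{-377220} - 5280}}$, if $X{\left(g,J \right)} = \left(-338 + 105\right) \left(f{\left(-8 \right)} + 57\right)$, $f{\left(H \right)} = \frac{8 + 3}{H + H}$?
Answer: $\frac{3870765913686056}{629728333155} \approx 6146.7$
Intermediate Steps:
$Z = 647086$ ($Z = 2 \cdot 323543 = 647086$)
$f{\left(H \right)} = \frac{11}{2 H}$
$X{\left(g,J \right)} = - \frac{209933}{16}$ ($X{\left(g,J \right)} = \left(-338 + 105\right) \left(\frac{11}{2 \left(-8\right)} + 57\right) = - 233 \left(\frac{11}{2} \left(- \frac{1}{8}\right) + 57\right) = - 233 \left(- \frac{11}{16} + 57\right) = \left(-233\right) \frac{901}{16} = - \frac{209933}{16}$)
$- \frac{485699}{\left(X{\left(-31,494 \right)} + 430469\right) \frac{1}{\frac{Z}{-377220} - 5280}} = - \frac{485699}{\left(- \frac{209933}{16} + 430469\right) \frac{1}{\frac{647086}{-377220} - 5280}} = - \frac{485699}{\frac{6677571}{16} \frac{1}{647086 \left(- \frac{1}{377220}\right) - 5280}} = - \frac{485699}{\frac{6677571}{16} \frac{1}{- \frac{323543}{188610} - 5280}} = - \frac{485699}{\frac{6677571}{16} \frac{1}{- \frac{996184343}{188610}}} = - \frac{485699}{\frac{6677571}{16} \left(- \frac{188610}{996184343}\right)} = - \frac{485699}{- \frac{629728333155}{7969474744}} = \left(-485699\right) \left(- \frac{7969474744}{629728333155}\right) = \frac{3870765913686056}{629728333155}$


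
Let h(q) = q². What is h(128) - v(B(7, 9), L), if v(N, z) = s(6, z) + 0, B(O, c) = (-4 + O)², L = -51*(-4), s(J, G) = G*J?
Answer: 15160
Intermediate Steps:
L = 204
v(N, z) = 6*z (v(N, z) = z*6 + 0 = 6*z + 0 = 6*z)
h(128) - v(B(7, 9), L) = 128² - 6*204 = 16384 - 1*1224 = 16384 - 1224 = 15160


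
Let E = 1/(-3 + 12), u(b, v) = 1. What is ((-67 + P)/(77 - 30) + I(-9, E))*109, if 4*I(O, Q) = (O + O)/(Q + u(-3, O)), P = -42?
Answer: -652583/940 ≈ -694.24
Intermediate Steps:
E = ⅑ (E = 1/9 = ⅑ ≈ 0.11111)
I(O, Q) = O/(2*(1 + Q)) (I(O, Q) = ((O + O)/(Q + 1))/4 = ((2*O)/(1 + Q))/4 = (2*O/(1 + Q))/4 = O/(2*(1 + Q)))
((-67 + P)/(77 - 30) + I(-9, E))*109 = ((-67 - 42)/(77 - 30) + (½)*(-9)/(1 + ⅑))*109 = (-109/47 + (½)*(-9)/(10/9))*109 = (-109*1/47 + (½)*(-9)*(9/10))*109 = (-109/47 - 81/20)*109 = -5987/940*109 = -652583/940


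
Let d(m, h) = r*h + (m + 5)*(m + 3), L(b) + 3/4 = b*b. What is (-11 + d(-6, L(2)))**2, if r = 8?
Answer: 324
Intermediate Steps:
L(b) = -3/4 + b**2 (L(b) = -3/4 + b*b = -3/4 + b**2)
d(m, h) = 8*h + (3 + m)*(5 + m) (d(m, h) = 8*h + (m + 5)*(m + 3) = 8*h + (5 + m)*(3 + m) = 8*h + (3 + m)*(5 + m))
(-11 + d(-6, L(2)))**2 = (-11 + (15 + (-6)**2 + 8*(-3/4 + 2**2) + 8*(-6)))**2 = (-11 + (15 + 36 + 8*(-3/4 + 4) - 48))**2 = (-11 + (15 + 36 + 8*(13/4) - 48))**2 = (-11 + (15 + 36 + 26 - 48))**2 = (-11 + 29)**2 = 18**2 = 324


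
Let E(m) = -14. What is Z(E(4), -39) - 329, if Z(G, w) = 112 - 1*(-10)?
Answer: -207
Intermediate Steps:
Z(G, w) = 122 (Z(G, w) = 112 + 10 = 122)
Z(E(4), -39) - 329 = 122 - 329 = -207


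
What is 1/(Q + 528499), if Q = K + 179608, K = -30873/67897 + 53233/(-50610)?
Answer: 3436267170/2433239660103659 ≈ 1.4122e-6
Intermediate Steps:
K = -5176843531/3436267170 (K = -30873*1/67897 + 53233*(-1/50610) = -30873/67897 - 53233/50610 = -5176843531/3436267170 ≈ -1.5065)
Q = 617175897025829/3436267170 (Q = -5176843531/3436267170 + 179608 = 617175897025829/3436267170 ≈ 1.7961e+5)
1/(Q + 528499) = 1/(617175897025829/3436267170 + 528499) = 1/(2433239660103659/3436267170) = 3436267170/2433239660103659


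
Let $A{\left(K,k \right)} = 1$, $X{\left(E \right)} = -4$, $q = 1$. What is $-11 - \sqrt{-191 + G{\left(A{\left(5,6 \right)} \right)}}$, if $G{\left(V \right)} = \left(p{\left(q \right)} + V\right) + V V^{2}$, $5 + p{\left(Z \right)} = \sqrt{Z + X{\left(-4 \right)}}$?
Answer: $-11 - \sqrt{-194 + i \sqrt{3}} \approx -11.062 - 13.929 i$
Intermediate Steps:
$p{\left(Z \right)} = -5 + \sqrt{-4 + Z}$ ($p{\left(Z \right)} = -5 + \sqrt{Z - 4} = -5 + \sqrt{-4 + Z}$)
$G{\left(V \right)} = -5 + V + V^{3} + i \sqrt{3}$ ($G{\left(V \right)} = \left(\left(-5 + \sqrt{-4 + 1}\right) + V\right) + V V^{2} = \left(\left(-5 + \sqrt{-3}\right) + V\right) + V^{3} = \left(\left(-5 + i \sqrt{3}\right) + V\right) + V^{3} = \left(-5 + V + i \sqrt{3}\right) + V^{3} = -5 + V + V^{3} + i \sqrt{3}$)
$-11 - \sqrt{-191 + G{\left(A{\left(5,6 \right)} \right)}} = -11 - \sqrt{-191 + \left(-5 + 1 + 1^{3} + i \sqrt{3}\right)} = -11 - \sqrt{-191 + \left(-5 + 1 + 1 + i \sqrt{3}\right)} = -11 - \sqrt{-191 - \left(3 - i \sqrt{3}\right)} = -11 - \sqrt{-194 + i \sqrt{3}}$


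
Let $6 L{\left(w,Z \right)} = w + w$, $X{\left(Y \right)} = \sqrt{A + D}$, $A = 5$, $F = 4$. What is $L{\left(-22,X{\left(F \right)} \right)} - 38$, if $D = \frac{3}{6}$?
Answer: $- \frac{136}{3} \approx -45.333$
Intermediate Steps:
$D = \frac{1}{2}$ ($D = 3 \cdot \frac{1}{6} = \frac{1}{2} \approx 0.5$)
$X{\left(Y \right)} = \frac{\sqrt{22}}{2}$ ($X{\left(Y \right)} = \sqrt{5 + \frac{1}{2}} = \sqrt{\frac{11}{2}} = \frac{\sqrt{22}}{2}$)
$L{\left(w,Z \right)} = \frac{w}{3}$ ($L{\left(w,Z \right)} = \frac{w + w}{6} = \frac{2 w}{6} = \frac{w}{3}$)
$L{\left(-22,X{\left(F \right)} \right)} - 38 = \frac{1}{3} \left(-22\right) - 38 = - \frac{22}{3} - 38 = - \frac{136}{3}$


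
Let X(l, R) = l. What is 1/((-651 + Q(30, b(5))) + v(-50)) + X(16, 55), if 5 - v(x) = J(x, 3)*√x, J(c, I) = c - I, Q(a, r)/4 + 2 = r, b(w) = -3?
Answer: 4671715/292003 - 265*I*√2/584006 ≈ 15.999 - 0.00064172*I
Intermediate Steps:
Q(a, r) = -8 + 4*r
v(x) = 5 - √x*(-3 + x) (v(x) = 5 - (x - 1*3)*√x = 5 - (x - 3)*√x = 5 - (-3 + x)*√x = 5 - √x*(-3 + x))
1/((-651 + Q(30, b(5))) + v(-50)) + X(16, 55) = 1/((-651 + (-8 + 4*(-3))) + (5 + √(-50)*(3 - 1*(-50)))) + 16 = 1/((-651 + (-8 - 12)) + (5 + (5*I*√2)*(3 + 50))) + 16 = 1/((-651 - 20) + (5 + (5*I*√2)*53)) + 16 = 1/(-671 + (5 + 265*I*√2)) + 16 = 1/(-666 + 265*I*√2) + 16 = 16 + 1/(-666 + 265*I*√2)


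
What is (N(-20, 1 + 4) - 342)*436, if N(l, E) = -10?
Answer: -153472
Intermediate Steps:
(N(-20, 1 + 4) - 342)*436 = (-10 - 342)*436 = -352*436 = -153472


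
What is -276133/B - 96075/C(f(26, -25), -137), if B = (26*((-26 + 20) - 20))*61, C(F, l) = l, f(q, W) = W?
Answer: 307659917/434564 ≈ 707.97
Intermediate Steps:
B = -41236 (B = (26*(-6 - 20))*61 = (26*(-26))*61 = -676*61 = -41236)
-276133/B - 96075/C(f(26, -25), -137) = -276133/(-41236) - 96075/(-137) = -276133*(-1/41236) - 96075*(-1/137) = 21241/3172 + 96075/137 = 307659917/434564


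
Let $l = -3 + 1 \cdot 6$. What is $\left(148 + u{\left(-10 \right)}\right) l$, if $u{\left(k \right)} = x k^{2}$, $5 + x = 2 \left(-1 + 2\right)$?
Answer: $-456$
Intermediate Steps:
$l = 3$ ($l = -3 + 6 = 3$)
$x = -3$ ($x = -5 + 2 \left(-1 + 2\right) = -5 + 2 \cdot 1 = -5 + 2 = -3$)
$u{\left(k \right)} = - 3 k^{2}$
$\left(148 + u{\left(-10 \right)}\right) l = \left(148 - 3 \left(-10\right)^{2}\right) 3 = \left(148 - 300\right) 3 = \left(-152\right) 3 = -456$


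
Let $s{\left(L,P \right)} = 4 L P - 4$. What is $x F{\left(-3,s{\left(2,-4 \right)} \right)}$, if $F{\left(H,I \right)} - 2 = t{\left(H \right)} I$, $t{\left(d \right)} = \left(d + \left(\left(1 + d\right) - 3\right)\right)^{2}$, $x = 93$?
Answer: $-214086$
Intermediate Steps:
$s{\left(L,P \right)} = -4 + 4 L P$ ($s{\left(L,P \right)} = 4 L P - 4 = -4 + 4 L P$)
$t{\left(d \right)} = \left(-2 + 2 d\right)^{2}$ ($t{\left(d \right)} = \left(d + \left(-2 + d\right)\right)^{2} = \left(-2 + 2 d\right)^{2}$)
$F{\left(H,I \right)} = 2 + 4 I \left(-1 + H\right)^{2}$ ($F{\left(H,I \right)} = 2 + 4 \left(-1 + H\right)^{2} I = 2 + 4 I \left(-1 + H\right)^{2}$)
$x F{\left(-3,s{\left(2,-4 \right)} \right)} = 93 \left(2 + 4 \left(-4 + 4 \cdot 2 \left(-4\right)\right) \left(-1 - 3\right)^{2}\right) = 93 \left(2 + 4 \left(-4 - 32\right) \left(-4\right)^{2}\right) = 93 \left(2 + 4 \left(-36\right) 16\right) = 93 \left(2 - 2304\right) = 93 \left(-2302\right) = -214086$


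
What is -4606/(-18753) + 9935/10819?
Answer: 717761/616683 ≈ 1.1639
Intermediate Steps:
-4606/(-18753) + 9935/10819 = -4606*(-1/18753) + 9935*(1/10819) = 14/57 + 9935/10819 = 717761/616683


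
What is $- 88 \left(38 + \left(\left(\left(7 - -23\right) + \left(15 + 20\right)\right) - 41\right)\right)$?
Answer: $-5456$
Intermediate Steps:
$- 88 \left(38 + \left(\left(\left(7 - -23\right) + \left(15 + 20\right)\right) - 41\right)\right) = - 88 \left(38 + \left(\left(\left(7 + 23\right) + 35\right) - 41\right)\right) = - 88 \left(38 + \left(\left(30 + 35\right) - 41\right)\right) = - 88 \left(38 + \left(65 - 41\right)\right) = - 88 \left(38 + 24\right) = \left(-88\right) 62 = -5456$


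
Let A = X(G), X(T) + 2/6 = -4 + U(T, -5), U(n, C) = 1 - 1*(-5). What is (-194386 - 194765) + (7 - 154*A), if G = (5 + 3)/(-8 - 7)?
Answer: -1168202/3 ≈ -3.8940e+5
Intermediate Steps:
G = -8/15 (G = 8/(-15) = 8*(-1/15) = -8/15 ≈ -0.53333)
U(n, C) = 6 (U(n, C) = 1 + 5 = 6)
X(T) = 5/3 (X(T) = -⅓ + (-4 + 6) = -⅓ + 2 = 5/3)
A = 5/3 ≈ 1.6667
(-194386 - 194765) + (7 - 154*A) = (-194386 - 194765) + (7 - 154*5/3) = -389151 + (7 - 770/3) = -389151 - 749/3 = -1168202/3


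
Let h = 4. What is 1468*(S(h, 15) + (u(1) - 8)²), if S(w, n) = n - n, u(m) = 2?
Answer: 52848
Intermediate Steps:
S(w, n) = 0
1468*(S(h, 15) + (u(1) - 8)²) = 1468*(0 + (2 - 8)²) = 1468*(0 + (-6)²) = 1468*(0 + 36) = 1468*36 = 52848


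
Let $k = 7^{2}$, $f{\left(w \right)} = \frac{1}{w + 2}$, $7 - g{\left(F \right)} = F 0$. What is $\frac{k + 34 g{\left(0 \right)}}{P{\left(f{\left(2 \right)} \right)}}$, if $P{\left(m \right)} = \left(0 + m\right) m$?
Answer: $4592$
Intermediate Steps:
$g{\left(F \right)} = 7$ ($g{\left(F \right)} = 7 - F 0 = 7 - 0 = 7 + 0 = 7$)
$f{\left(w \right)} = \frac{1}{2 + w}$
$k = 49$
$P{\left(m \right)} = m^{2}$ ($P{\left(m \right)} = m m = m^{2}$)
$\frac{k + 34 g{\left(0 \right)}}{P{\left(f{\left(2 \right)} \right)}} = \frac{49 + 34 \cdot 7}{\left(\frac{1}{2 + 2}\right)^{2}} = \frac{49 + 238}{\left(\frac{1}{4}\right)^{2}} = \frac{287}{\left(\frac{1}{4}\right)^{2}} = 287 \frac{1}{\frac{1}{16}} = 287 \cdot 16 = 4592$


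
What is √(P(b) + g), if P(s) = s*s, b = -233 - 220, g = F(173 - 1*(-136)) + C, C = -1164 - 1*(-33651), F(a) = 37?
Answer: √237733 ≈ 487.58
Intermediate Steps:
C = 32487 (C = -1164 + 33651 = 32487)
g = 32524 (g = 37 + 32487 = 32524)
b = -453
P(s) = s²
√(P(b) + g) = √((-453)² + 32524) = √(205209 + 32524) = √237733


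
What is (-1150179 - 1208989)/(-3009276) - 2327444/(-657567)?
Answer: 237645344300/54966683097 ≈ 4.3234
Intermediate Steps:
(-1150179 - 1208989)/(-3009276) - 2327444/(-657567) = -2359168*(-1/3009276) - 2327444*(-1/657567) = 589792/752319 + 2327444/657567 = 237645344300/54966683097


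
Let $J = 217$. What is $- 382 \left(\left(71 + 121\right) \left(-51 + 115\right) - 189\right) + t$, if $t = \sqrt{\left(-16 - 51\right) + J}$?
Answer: $-4621818 + 5 \sqrt{6} \approx -4.6218 \cdot 10^{6}$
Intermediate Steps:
$t = 5 \sqrt{6}$ ($t = \sqrt{\left(-16 - 51\right) + 217} = \sqrt{-67 + 217} = \sqrt{150} = 5 \sqrt{6} \approx 12.247$)
$- 382 \left(\left(71 + 121\right) \left(-51 + 115\right) - 189\right) + t = - 382 \left(\left(71 + 121\right) \left(-51 + 115\right) - 189\right) + 5 \sqrt{6} = - 382 \left(192 \cdot 64 - 189\right) + 5 \sqrt{6} = - 382 \left(12288 - 189\right) + 5 \sqrt{6} = \left(-382\right) 12099 + 5 \sqrt{6} = -4621818 + 5 \sqrt{6}$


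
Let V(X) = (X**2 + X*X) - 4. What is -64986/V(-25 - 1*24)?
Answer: -32493/2399 ≈ -13.544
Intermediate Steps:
V(X) = -4 + 2*X**2 (V(X) = (X**2 + X**2) - 4 = 2*X**2 - 4 = -4 + 2*X**2)
-64986/V(-25 - 1*24) = -64986/(-4 + 2*(-25 - 1*24)**2) = -64986/(-4 + 2*(-25 - 24)**2) = -64986/(-4 + 2*(-49)**2) = -64986/(-4 + 2*2401) = -64986/(-4 + 4802) = -64986/4798 = -64986*1/4798 = -32493/2399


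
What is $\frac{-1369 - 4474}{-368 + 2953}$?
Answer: $- \frac{5843}{2585} \approx -2.2603$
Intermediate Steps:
$\frac{-1369 - 4474}{-368 + 2953} = - \frac{5843}{2585}$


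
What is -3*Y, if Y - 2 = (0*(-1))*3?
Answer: -6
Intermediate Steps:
Y = 2 (Y = 2 + (0*(-1))*3 = 2 + 0*3 = 2 + 0 = 2)
-3*Y = -3*2 = -6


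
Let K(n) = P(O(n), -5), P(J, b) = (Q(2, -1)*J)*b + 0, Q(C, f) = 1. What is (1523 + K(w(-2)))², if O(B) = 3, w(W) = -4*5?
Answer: 2274064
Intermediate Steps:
w(W) = -20
P(J, b) = J*b (P(J, b) = (1*J)*b + 0 = J*b + 0 = J*b)
K(n) = -15 (K(n) = 3*(-5) = -15)
(1523 + K(w(-2)))² = (1523 - 15)² = 1508² = 2274064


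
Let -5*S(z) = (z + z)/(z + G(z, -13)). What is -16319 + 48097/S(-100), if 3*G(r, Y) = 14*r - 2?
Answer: -41909687/60 ≈ -6.9850e+5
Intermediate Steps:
G(r, Y) = -2/3 + 14*r/3 (G(r, Y) = (14*r - 2)/3 = (-2 + 14*r)/3 = -2/3 + 14*r/3)
S(z) = -2*z/(5*(-2/3 + 17*z/3)) (S(z) = -(z + z)/(5*(z + (-2/3 + 14*z/3))) = -2*z/(5*(-2/3 + 17*z/3)))
-16319 + 48097/S(-100) = -16319 + 48097/((-6*(-100)/(-10 + 85*(-100)))) = -16319 + 48097/((-6*(-100)/(-10 - 8500))) = -16319 + 48097/((-6*(-100)/(-8510))) = -16319 + 48097/((-6*(-100)*(-1/8510))) = -16319 + 48097/(-60/851) = -16319 + 48097*(-851/60) = -16319 - 40930547/60 = -41909687/60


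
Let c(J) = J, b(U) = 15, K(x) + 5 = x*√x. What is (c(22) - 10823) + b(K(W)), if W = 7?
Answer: -10786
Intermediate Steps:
K(x) = -5 + x^(3/2) (K(x) = -5 + x*√x = -5 + x^(3/2))
(c(22) - 10823) + b(K(W)) = (22 - 10823) + 15 = -10801 + 15 = -10786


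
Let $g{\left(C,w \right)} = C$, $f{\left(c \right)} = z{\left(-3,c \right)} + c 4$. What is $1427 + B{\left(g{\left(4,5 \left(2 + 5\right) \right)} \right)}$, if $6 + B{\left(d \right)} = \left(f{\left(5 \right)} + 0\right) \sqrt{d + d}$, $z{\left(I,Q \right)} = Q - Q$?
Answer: $1421 + 40 \sqrt{2} \approx 1477.6$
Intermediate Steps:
$z{\left(I,Q \right)} = 0$
$f{\left(c \right)} = 4 c$ ($f{\left(c \right)} = 0 + c 4 = 0 + 4 c = 4 c$)
$B{\left(d \right)} = -6 + 20 \sqrt{2} \sqrt{d}$ ($B{\left(d \right)} = -6 + \left(4 \cdot 5 + 0\right) \sqrt{d + d} = -6 + \left(20 + 0\right) \sqrt{2 d} = -6 + 20 \sqrt{2} \sqrt{d}$)
$1427 + B{\left(g{\left(4,5 \left(2 + 5\right) \right)} \right)} = 1427 - \left(6 - 20 \sqrt{2} \sqrt{4}\right) = 1427 - \left(6 - 20 \sqrt{2} \cdot 2\right) = 1427 - \left(6 - 40 \sqrt{2}\right) = 1421 + 40 \sqrt{2}$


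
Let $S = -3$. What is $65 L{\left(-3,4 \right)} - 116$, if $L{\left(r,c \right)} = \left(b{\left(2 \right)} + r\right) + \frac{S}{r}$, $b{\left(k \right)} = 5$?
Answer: $79$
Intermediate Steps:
$L{\left(r,c \right)} = 5 + r - \frac{3}{r}$ ($L{\left(r,c \right)} = \left(5 + r\right) - \frac{3}{r} = 5 + r - \frac{3}{r}$)
$65 L{\left(-3,4 \right)} - 116 = 65 \left(5 - 3 - \frac{3}{-3}\right) - 116 = 65 \left(5 - 3 - -1\right) - 116 = 65 \left(5 - 3 + 1\right) - 116 = 65 \cdot 3 - 116 = 195 - 116 = 79$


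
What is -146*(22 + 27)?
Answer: -7154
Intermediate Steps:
-146*(22 + 27) = -146*49 = -7154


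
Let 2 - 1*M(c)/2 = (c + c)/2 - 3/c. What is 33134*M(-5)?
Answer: 2120576/5 ≈ 4.2412e+5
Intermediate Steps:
M(c) = 4 - 2*c + 6/c (M(c) = 4 - 2*((c + c)/2 - 3/c) = 4 - 2*((2*c)*(½) - 3/c) = 4 - 2*(c - 3/c) = 4 + (-2*c + 6/c) = 4 - 2*c + 6/c)
33134*M(-5) = 33134*(4 - 2*(-5) + 6/(-5)) = 33134*(4 + 10 + 6*(-⅕)) = 33134*(4 + 10 - 6/5) = 33134*(64/5) = 2120576/5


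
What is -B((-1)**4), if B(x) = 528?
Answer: -528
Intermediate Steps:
-B((-1)**4) = -1*528 = -528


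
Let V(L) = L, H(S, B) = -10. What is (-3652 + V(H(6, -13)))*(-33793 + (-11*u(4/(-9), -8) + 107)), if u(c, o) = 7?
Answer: 123640106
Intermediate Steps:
(-3652 + V(H(6, -13)))*(-33793 + (-11*u(4/(-9), -8) + 107)) = (-3652 - 10)*(-33793 + (-11*7 + 107)) = -3662*(-33793 + (-77 + 107)) = -3662*(-33793 + 30) = -3662*(-33763) = 123640106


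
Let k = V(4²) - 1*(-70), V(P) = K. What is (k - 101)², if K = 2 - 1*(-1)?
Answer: 784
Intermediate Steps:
K = 3 (K = 2 + 1 = 3)
V(P) = 3
k = 73 (k = 3 - 1*(-70) = 3 + 70 = 73)
(k - 101)² = (73 - 101)² = (-28)² = 784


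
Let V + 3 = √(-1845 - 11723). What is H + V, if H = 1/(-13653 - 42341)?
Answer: -167983/55994 + 16*I*√53 ≈ -3.0 + 116.48*I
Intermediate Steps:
H = -1/55994 (H = 1/(-55994) = -1/55994 ≈ -1.7859e-5)
V = -3 + 16*I*√53 (V = -3 + √(-1845 - 11723) = -3 + √(-13568) = -3 + 16*I*√53 ≈ -3.0 + 116.48*I)
H + V = -1/55994 + (-3 + 16*I*√53) = -167983/55994 + 16*I*√53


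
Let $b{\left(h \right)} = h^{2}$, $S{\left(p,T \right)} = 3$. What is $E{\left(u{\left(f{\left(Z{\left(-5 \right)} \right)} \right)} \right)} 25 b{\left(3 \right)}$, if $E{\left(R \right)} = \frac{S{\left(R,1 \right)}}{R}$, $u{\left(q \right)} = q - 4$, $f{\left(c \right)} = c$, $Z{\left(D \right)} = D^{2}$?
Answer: $\frac{225}{7} \approx 32.143$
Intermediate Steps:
$u{\left(q \right)} = -4 + q$
$E{\left(R \right)} = \frac{3}{R}$
$E{\left(u{\left(f{\left(Z{\left(-5 \right)} \right)} \right)} \right)} 25 b{\left(3 \right)} = \frac{3}{-4 + \left(-5\right)^{2}} \cdot 25 \cdot 3^{2} = \frac{3}{-4 + 25} \cdot 25 \cdot 9 = \frac{3}{21} \cdot 25 \cdot 9 = 3 \cdot \frac{1}{21} \cdot 25 \cdot 9 = \frac{1}{7} \cdot 25 \cdot 9 = \frac{25}{7} \cdot 9 = \frac{225}{7}$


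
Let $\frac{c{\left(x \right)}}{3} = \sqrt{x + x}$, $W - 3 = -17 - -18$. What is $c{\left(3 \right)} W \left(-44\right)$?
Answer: $- 528 \sqrt{6} \approx -1293.3$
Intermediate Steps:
$W = 4$ ($W = 3 - -1 = 3 + \left(-17 + 18\right) = 3 + 1 = 4$)
$c{\left(x \right)} = 3 \sqrt{2} \sqrt{x}$ ($c{\left(x \right)} = 3 \sqrt{x + x} = 3 \sqrt{2 x} = 3 \sqrt{2} \sqrt{x}$)
$c{\left(3 \right)} W \left(-44\right) = 3 \sqrt{2} \sqrt{3} \cdot 4 \left(-44\right) = 3 \sqrt{6} \cdot 4 \left(-44\right) = 12 \sqrt{6} \left(-44\right) = - 528 \sqrt{6}$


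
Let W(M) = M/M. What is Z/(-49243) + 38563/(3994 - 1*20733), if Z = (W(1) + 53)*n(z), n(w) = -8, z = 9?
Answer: -1891726561/824278577 ≈ -2.2950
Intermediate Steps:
W(M) = 1
Z = -432 (Z = (1 + 53)*(-8) = 54*(-8) = -432)
Z/(-49243) + 38563/(3994 - 1*20733) = -432/(-49243) + 38563/(3994 - 1*20733) = -432*(-1/49243) + 38563/(3994 - 20733) = 432/49243 + 38563/(-16739) = 432/49243 + 38563*(-1/16739) = 432/49243 - 38563/16739 = -1891726561/824278577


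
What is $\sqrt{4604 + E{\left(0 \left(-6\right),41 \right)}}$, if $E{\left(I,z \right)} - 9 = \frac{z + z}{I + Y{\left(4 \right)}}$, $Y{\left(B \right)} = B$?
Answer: $\frac{\sqrt{18534}}{2} \approx 68.07$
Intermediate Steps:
$E{\left(I,z \right)} = 9 + \frac{2 z}{4 + I}$ ($E{\left(I,z \right)} = 9 + \frac{z + z}{I + 4} = 9 + \frac{2 z}{4 + I}$)
$\sqrt{4604 + E{\left(0 \left(-6\right),41 \right)}} = \sqrt{4604 + \frac{36 + 2 \cdot 41 + 9 \cdot 0 \left(-6\right)}{4 + 0 \left(-6\right)}} = \sqrt{4604 + \frac{36 + 82 + 9 \cdot 0}{4 + 0}} = \sqrt{4604 + \frac{36 + 82 + 0}{4}} = \sqrt{4604 + \frac{1}{4} \cdot 118} = \sqrt{4604 + \frac{59}{2}} = \sqrt{\frac{9267}{2}} = \frac{\sqrt{18534}}{2}$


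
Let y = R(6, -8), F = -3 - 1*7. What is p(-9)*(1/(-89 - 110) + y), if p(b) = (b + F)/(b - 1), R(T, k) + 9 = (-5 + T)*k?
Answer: -32148/995 ≈ -32.310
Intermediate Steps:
F = -10 (F = -3 - 7 = -10)
R(T, k) = -9 + k*(-5 + T) (R(T, k) = -9 + (-5 + T)*k = -9 + k*(-5 + T))
y = -17 (y = -9 - 5*(-8) + 6*(-8) = -9 + 40 - 48 = -17)
p(b) = (-10 + b)/(-1 + b) (p(b) = (b - 10)/(b - 1) = (-10 + b)/(-1 + b))
p(-9)*(1/(-89 - 110) + y) = ((-10 - 9)/(-1 - 9))*(1/(-89 - 110) - 17) = (-19/(-10))*(1/(-199) - 17) = (-⅒*(-19))*(-1/199 - 17) = (19/10)*(-3384/199) = -32148/995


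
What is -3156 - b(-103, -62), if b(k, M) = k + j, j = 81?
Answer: -3134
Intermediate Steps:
b(k, M) = 81 + k (b(k, M) = k + 81 = 81 + k)
-3156 - b(-103, -62) = -3156 - (81 - 103) = -3156 - 1*(-22) = -3156 + 22 = -3134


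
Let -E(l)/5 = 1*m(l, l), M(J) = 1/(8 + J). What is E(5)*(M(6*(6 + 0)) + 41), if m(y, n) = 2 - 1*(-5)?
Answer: -63175/44 ≈ -1435.8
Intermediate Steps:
m(y, n) = 7 (m(y, n) = 2 + 5 = 7)
E(l) = -35 (E(l) = -5*7 = -35)
E(5)*(M(6*(6 + 0)) + 41) = -35*(1/(8 + 6*(6 + 0)) + 41) = -35*(1/(8 + 6*6) + 41) = -35*(1/(8 + 36) + 41) = -35*(1/44 + 41) = -35*1805/44 = -63175/44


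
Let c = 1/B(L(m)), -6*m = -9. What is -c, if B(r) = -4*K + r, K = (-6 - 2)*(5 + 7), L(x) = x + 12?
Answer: -2/795 ≈ -0.0025157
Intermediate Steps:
m = 3/2 (m = -⅙*(-9) = 3/2 ≈ 1.5000)
L(x) = 12 + x
K = -96 (K = -8*12 = -96)
B(r) = 384 + r (B(r) = -4*(-96) + r = 384 + r)
c = 2/795 (c = 1/(384 + (12 + 3/2)) = 1/(384 + 27/2) = 1/(795/2) = 2/795 ≈ 0.0025157)
-c = -1*2/795 = -2/795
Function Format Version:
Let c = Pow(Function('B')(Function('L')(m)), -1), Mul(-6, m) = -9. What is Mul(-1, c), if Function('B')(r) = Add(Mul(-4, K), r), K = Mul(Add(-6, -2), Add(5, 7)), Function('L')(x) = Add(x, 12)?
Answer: Rational(-2, 795) ≈ -0.0025157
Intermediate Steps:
m = Rational(3, 2) (m = Mul(Rational(-1, 6), -9) = Rational(3, 2) ≈ 1.5000)
Function('L')(x) = Add(12, x)
K = -96 (K = Mul(-8, 12) = -96)
Function('B')(r) = Add(384, r) (Function('B')(r) = Add(Mul(-4, -96), r) = Add(384, r))
c = Rational(2, 795) (c = Pow(Add(384, Add(12, Rational(3, 2))), -1) = Pow(Add(384, Rational(27, 2)), -1) = Pow(Rational(795, 2), -1) = Rational(2, 795) ≈ 0.0025157)
Mul(-1, c) = Mul(-1, Rational(2, 795)) = Rational(-2, 795)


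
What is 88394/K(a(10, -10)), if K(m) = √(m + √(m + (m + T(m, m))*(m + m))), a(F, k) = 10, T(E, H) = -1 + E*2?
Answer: 88394/√(10 + √590) ≈ 15095.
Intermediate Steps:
T(E, H) = -1 + 2*E
K(m) = √(m + √(m + 2*m*(-1 + 3*m))) (K(m) = √(m + √(m + (m + (-1 + 2*m))*(m + m))) = √(m + √(m + (-1 + 3*m)*(2*m))) = √(m + √(m + 2*m*(-1 + 3*m))))
88394/K(a(10, -10)) = 88394/(√(10 + √(10*(-1 + 6*10)))) = 88394/(√(10 + √(10*(-1 + 60)))) = 88394/(√(10 + √(10*59))) = 88394/(√(10 + √590)) = 88394/√(10 + √590)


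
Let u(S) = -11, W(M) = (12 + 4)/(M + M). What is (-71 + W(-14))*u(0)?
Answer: 5511/7 ≈ 787.29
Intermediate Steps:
W(M) = 8/M (W(M) = 16/((2*M)) = 16*(1/(2*M)) = 8/M)
(-71 + W(-14))*u(0) = (-71 + 8/(-14))*(-11) = (-71 + 8*(-1/14))*(-11) = (-71 - 4/7)*(-11) = -501/7*(-11) = 5511/7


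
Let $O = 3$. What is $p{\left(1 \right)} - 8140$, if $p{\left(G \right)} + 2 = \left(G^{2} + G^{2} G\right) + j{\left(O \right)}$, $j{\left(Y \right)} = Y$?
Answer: $-8137$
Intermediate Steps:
$p{\left(G \right)} = 1 + G^{2} + G^{3}$ ($p{\left(G \right)} = -2 + \left(\left(G^{2} + G^{2} G\right) + 3\right) = -2 + \left(\left(G^{2} + G^{3}\right) + 3\right) = -2 + \left(3 + G^{2} + G^{3}\right) = 1 + G^{2} + G^{3}$)
$p{\left(1 \right)} - 8140 = \left(1 + 1^{2} + 1^{3}\right) - 8140 = \left(1 + 1 + 1\right) - 8140 = 3 - 8140 = -8137$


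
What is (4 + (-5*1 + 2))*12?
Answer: 12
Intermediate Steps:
(4 + (-5*1 + 2))*12 = (4 + (-5 + 2))*12 = (4 - 3)*12 = 1*12 = 12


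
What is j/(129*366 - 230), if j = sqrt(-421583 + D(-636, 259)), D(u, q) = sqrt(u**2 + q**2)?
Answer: sqrt(-421583 + sqrt(471577))/46984 ≈ 0.013808*I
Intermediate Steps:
D(u, q) = sqrt(q**2 + u**2)
j = sqrt(-421583 + sqrt(471577)) (j = sqrt(-421583 + sqrt(259**2 + (-636)**2)) = sqrt(-421583 + sqrt(67081 + 404496)) = sqrt(-421583 + sqrt(471577)) ≈ 648.77*I)
j/(129*366 - 230) = sqrt(-421583 + sqrt(471577))/(129*366 - 230) = sqrt(-421583 + sqrt(471577))/(47214 - 230) = sqrt(-421583 + sqrt(471577))/46984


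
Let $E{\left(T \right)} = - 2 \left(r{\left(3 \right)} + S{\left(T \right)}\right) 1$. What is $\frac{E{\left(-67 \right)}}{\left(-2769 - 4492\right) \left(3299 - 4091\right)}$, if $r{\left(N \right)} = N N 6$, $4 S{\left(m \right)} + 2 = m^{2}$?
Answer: $- \frac{4703}{11501424} \approx -0.00040891$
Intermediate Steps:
$S{\left(m \right)} = - \frac{1}{2} + \frac{m^{2}}{4}$
$r{\left(N \right)} = 6 N^{2}$ ($r{\left(N \right)} = N^{2} \cdot 6 = 6 N^{2}$)
$E{\left(T \right)} = -107 - \frac{T^{2}}{2}$ ($E{\left(T \right)} = - 2 \left(6 \cdot 3^{2} + \left(- \frac{1}{2} + \frac{T^{2}}{4}\right)\right) 1 = - 2 \left(6 \cdot 9 + \left(- \frac{1}{2} + \frac{T^{2}}{4}\right)\right) 1 = - 2 \left(54 + \left(- \frac{1}{2} + \frac{T^{2}}{4}\right)\right) 1 = - 2 \left(\frac{107}{2} + \frac{T^{2}}{4}\right) 1 = \left(-107 - \frac{T^{2}}{2}\right) 1 = -107 - \frac{T^{2}}{2}$)
$\frac{E{\left(-67 \right)}}{\left(-2769 - 4492\right) \left(3299 - 4091\right)} = \frac{-107 - \frac{\left(-67\right)^{2}}{2}}{\left(-2769 - 4492\right) \left(3299 - 4091\right)} = \frac{-107 - \frac{4489}{2}}{\left(-7261\right) \left(-792\right)} = \frac{-107 - \frac{4489}{2}}{5750712} = \left(- \frac{4703}{2}\right) \frac{1}{5750712} = - \frac{4703}{11501424}$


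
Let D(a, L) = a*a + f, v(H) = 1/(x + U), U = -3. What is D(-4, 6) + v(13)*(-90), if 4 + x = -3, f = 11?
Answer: 36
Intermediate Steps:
x = -7 (x = -4 - 3 = -7)
v(H) = -⅒ (v(H) = 1/(-7 - 3) = 1/(-10) = -⅒)
D(a, L) = 11 + a² (D(a, L) = a*a + 11 = a² + 11 = 11 + a²)
D(-4, 6) + v(13)*(-90) = (11 + (-4)²) - ⅒*(-90) = (11 + 16) + 9 = 27 + 9 = 36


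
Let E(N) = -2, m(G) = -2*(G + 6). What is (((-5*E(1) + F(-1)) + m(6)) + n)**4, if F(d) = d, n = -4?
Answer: 130321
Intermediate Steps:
m(G) = -12 - 2*G (m(G) = -2*(6 + G) = -12 - 2*G)
(((-5*E(1) + F(-1)) + m(6)) + n)**4 = (((-5*(-2) - 1) + (-12 - 2*6)) - 4)**4 = (((10 - 1) + (-12 - 12)) - 4)**4 = ((9 - 24) - 4)**4 = (-15 - 4)**4 = (-19)**4 = 130321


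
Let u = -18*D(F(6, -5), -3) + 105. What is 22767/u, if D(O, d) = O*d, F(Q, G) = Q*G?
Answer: -7589/505 ≈ -15.028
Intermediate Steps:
F(Q, G) = G*Q
u = -1515 (u = -18*(-5*6)*(-3) + 105 = -(-540)*(-3) + 105 = -18*90 + 105 = -1620 + 105 = -1515)
22767/u = 22767/(-1515) = 22767*(-1/1515) = -7589/505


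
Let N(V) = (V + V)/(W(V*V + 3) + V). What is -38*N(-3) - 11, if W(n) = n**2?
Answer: -441/47 ≈ -9.3830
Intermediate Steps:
N(V) = 2*V/(V + (3 + V**2)**2) (N(V) = (V + V)/((V*V + 3)**2 + V) = (2*V)/((V**2 + 3)**2 + V) = (2*V)/((3 + V**2)**2 + V) = (2*V)/(V + (3 + V**2)**2) = 2*V/(V + (3 + V**2)**2))
-38*N(-3) - 11 = -76*(-3)/(-3 + (3 + (-3)**2)**2) - 11 = -76*(-3)/(-3 + (3 + 9)**2) - 11 = -76*(-3)/(-3 + 12**2) - 11 = -76*(-3)/(-3 + 144) - 11 = -76*(-3)/141 - 11 = -38*(-2/47) - 11 = 76/47 - 11 = -441/47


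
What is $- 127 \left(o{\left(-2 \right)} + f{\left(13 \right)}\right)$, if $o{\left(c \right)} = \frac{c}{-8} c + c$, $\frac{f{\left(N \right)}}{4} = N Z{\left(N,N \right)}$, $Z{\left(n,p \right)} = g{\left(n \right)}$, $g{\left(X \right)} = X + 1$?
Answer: $- \frac{184277}{2} \approx -92139.0$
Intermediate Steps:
$g{\left(X \right)} = 1 + X$
$Z{\left(n,p \right)} = 1 + n$
$f{\left(N \right)} = 4 N \left(1 + N\right)$
$o{\left(c \right)} = c - \frac{c^{2}}{8}$ ($o{\left(c \right)} = c \left(- \frac{1}{8}\right) c + c = - \frac{c}{8} c + c = - \frac{c^{2}}{8} + c = c - \frac{c^{2}}{8}$)
$- 127 \left(o{\left(-2 \right)} + f{\left(13 \right)}\right) = - 127 \left(\frac{1}{8} \left(-2\right) \left(8 - -2\right) + 4 \cdot 13 \left(1 + 13\right)\right) = - 127 \left(\frac{1}{8} \left(-2\right) \left(8 + 2\right) + 4 \cdot 13 \cdot 14\right) = - 127 \left(\frac{1}{8} \left(-2\right) 10 + 728\right) = - 127 \left(- \frac{5}{2} + 728\right) = \left(-127\right) \frac{1451}{2} = - \frac{184277}{2}$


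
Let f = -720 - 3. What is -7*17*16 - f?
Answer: -1181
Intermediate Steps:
f = -723
-7*17*16 - f = -7*17*16 - 1*(-723) = -119*16 + 723 = -1904 + 723 = -1181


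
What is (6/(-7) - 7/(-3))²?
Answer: 961/441 ≈ 2.1791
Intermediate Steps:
(6/(-7) - 7/(-3))² = (6*(-⅐) - 7*(-⅓))² = (-6/7 + 7/3)² = (31/21)² = 961/441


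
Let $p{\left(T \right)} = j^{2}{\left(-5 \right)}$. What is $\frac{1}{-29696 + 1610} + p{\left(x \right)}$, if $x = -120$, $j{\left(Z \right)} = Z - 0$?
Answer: $\frac{702149}{28086} \approx 25.0$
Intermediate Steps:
$j{\left(Z \right)} = Z$ ($j{\left(Z \right)} = Z + 0 = Z$)
$p{\left(T \right)} = 25$ ($p{\left(T \right)} = \left(-5\right)^{2} = 25$)
$\frac{1}{-29696 + 1610} + p{\left(x \right)} = \frac{1}{-29696 + 1610} + 25 = \frac{1}{-28086} + 25 = - \frac{1}{28086} + 25 = \frac{702149}{28086}$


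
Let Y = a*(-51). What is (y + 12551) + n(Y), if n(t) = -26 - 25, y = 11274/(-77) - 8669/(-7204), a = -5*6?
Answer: 6853299617/554708 ≈ 12355.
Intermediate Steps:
a = -30
Y = 1530 (Y = -30*(-51) = 1530)
y = -80550383/554708 (y = 11274*(-1/77) - 8669*(-1/7204) = -11274/77 + 8669/7204 = -80550383/554708 ≈ -145.21)
n(t) = -51
(y + 12551) + n(Y) = (-80550383/554708 + 12551) - 51 = 6881589725/554708 - 51 = 6853299617/554708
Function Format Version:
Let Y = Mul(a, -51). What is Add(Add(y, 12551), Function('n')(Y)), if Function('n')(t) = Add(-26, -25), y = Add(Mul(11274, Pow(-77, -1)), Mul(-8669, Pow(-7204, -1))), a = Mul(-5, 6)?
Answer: Rational(6853299617, 554708) ≈ 12355.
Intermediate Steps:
a = -30
Y = 1530 (Y = Mul(-30, -51) = 1530)
y = Rational(-80550383, 554708) (y = Add(Mul(11274, Rational(-1, 77)), Mul(-8669, Rational(-1, 7204))) = Add(Rational(-11274, 77), Rational(8669, 7204)) = Rational(-80550383, 554708) ≈ -145.21)
Function('n')(t) = -51
Add(Add(y, 12551), Function('n')(Y)) = Add(Add(Rational(-80550383, 554708), 12551), -51) = Add(Rational(6881589725, 554708), -51) = Rational(6853299617, 554708)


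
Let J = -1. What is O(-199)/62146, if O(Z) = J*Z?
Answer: 199/62146 ≈ 0.0032021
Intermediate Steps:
O(Z) = -Z
O(-199)/62146 = -1*(-199)/62146 = 199*(1/62146) = 199/62146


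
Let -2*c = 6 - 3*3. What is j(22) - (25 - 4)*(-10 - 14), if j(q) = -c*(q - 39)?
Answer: 1059/2 ≈ 529.50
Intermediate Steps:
c = 3/2 (c = -(6 - 3*3)/2 = -(6 - 9)/2 = -1/2*(-3) = 3/2 ≈ 1.5000)
j(q) = 117/2 - 3*q/2 (j(q) = -3*(q - 39)/2 = -3*(-39 + q)/2 = -(-117/2 + 3*q/2) = 117/2 - 3*q/2)
j(22) - (25 - 4)*(-10 - 14) = (117/2 - 3/2*22) - (25 - 4)*(-10 - 14) = (117/2 - 33) - 21*(-24) = 51/2 - 1*(-504) = 51/2 + 504 = 1059/2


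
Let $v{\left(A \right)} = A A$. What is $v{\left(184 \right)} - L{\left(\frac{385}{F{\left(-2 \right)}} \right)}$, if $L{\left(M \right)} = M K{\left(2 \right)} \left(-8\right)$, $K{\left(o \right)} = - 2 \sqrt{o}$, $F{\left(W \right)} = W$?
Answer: $33856 + 3080 \sqrt{2} \approx 38212.0$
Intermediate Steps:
$v{\left(A \right)} = A^{2}$
$L{\left(M \right)} = 16 M \sqrt{2}$ ($L{\left(M \right)} = M \left(- 2 \sqrt{2}\right) \left(-8\right) = - 2 M \sqrt{2} \left(-8\right) = 16 M \sqrt{2}$)
$v{\left(184 \right)} - L{\left(\frac{385}{F{\left(-2 \right)}} \right)} = 184^{2} - 16 \frac{385}{-2} \sqrt{2} = 33856 - 16 \cdot 385 \left(- \frac{1}{2}\right) \sqrt{2} = 33856 - 16 \left(- \frac{385}{2}\right) \sqrt{2} = 33856 - - 3080 \sqrt{2} = 33856 + 3080 \sqrt{2}$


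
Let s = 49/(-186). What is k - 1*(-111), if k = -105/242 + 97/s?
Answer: -3055071/11858 ≈ -257.64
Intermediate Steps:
s = -49/186 (s = 49*(-1/186) = -49/186 ≈ -0.26344)
k = -4371309/11858 (k = -105/242 + 97/(-49/186) = -105*1/242 + 97*(-186/49) = -105/242 - 18042/49 = -4371309/11858 ≈ -368.64)
k - 1*(-111) = -4371309/11858 - 1*(-111) = -4371309/11858 + 111 = -3055071/11858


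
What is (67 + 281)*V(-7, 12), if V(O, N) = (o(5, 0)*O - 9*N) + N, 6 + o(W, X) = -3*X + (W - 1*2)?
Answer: -26100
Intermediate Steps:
o(W, X) = -8 + W - 3*X (o(W, X) = -6 + (-3*X + (W - 1*2)) = -6 + (-3*X + (W - 2)) = -6 + (-3*X + (-2 + W)) = -6 + (-2 + W - 3*X) = -8 + W - 3*X)
V(O, N) = -8*N - 3*O (V(O, N) = ((-8 + 5 - 3*0)*O - 9*N) + N = ((-8 + 5 + 0)*O - 9*N) + N = (-3*O - 9*N) + N = (-9*N - 3*O) + N = -8*N - 3*O)
(67 + 281)*V(-7, 12) = (67 + 281)*(-8*12 - 3*(-7)) = 348*(-96 + 21) = 348*(-75) = -26100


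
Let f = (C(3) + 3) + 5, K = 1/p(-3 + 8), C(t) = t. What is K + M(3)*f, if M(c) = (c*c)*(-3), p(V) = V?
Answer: -1484/5 ≈ -296.80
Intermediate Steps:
K = ⅕ (K = 1/(-3 + 8) = 1/5 = ⅕ ≈ 0.20000)
M(c) = -3*c² (M(c) = c²*(-3) = -3*c²)
f = 11 (f = (3 + 3) + 5 = 6 + 5 = 11)
K + M(3)*f = ⅕ - 3*3²*11 = ⅕ - 3*9*11 = ⅕ - 27*11 = ⅕ - 297 = -1484/5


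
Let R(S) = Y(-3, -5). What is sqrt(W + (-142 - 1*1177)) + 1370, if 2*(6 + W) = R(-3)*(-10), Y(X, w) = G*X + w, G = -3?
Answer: 1370 + I*sqrt(1345) ≈ 1370.0 + 36.674*I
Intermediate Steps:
Y(X, w) = w - 3*X (Y(X, w) = -3*X + w = w - 3*X)
R(S) = 4 (R(S) = -5 - 3*(-3) = -5 + 9 = 4)
W = -26 (W = -6 + (4*(-10))/2 = -6 + (1/2)*(-40) = -6 - 20 = -26)
sqrt(W + (-142 - 1*1177)) + 1370 = sqrt(-26 + (-142 - 1*1177)) + 1370 = sqrt(-26 + (-142 - 1177)) + 1370 = sqrt(-26 - 1319) + 1370 = sqrt(-1345) + 1370 = I*sqrt(1345) + 1370 = 1370 + I*sqrt(1345)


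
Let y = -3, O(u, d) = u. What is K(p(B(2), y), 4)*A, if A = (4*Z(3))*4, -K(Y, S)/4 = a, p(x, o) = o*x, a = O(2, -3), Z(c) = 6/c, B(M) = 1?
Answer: -256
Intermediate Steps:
a = 2
K(Y, S) = -8 (K(Y, S) = -4*2 = -8)
A = 32 (A = (4*(6/3))*4 = (4*(6*(1/3)))*4 = (4*2)*4 = 8*4 = 32)
K(p(B(2), y), 4)*A = -8*32 = -256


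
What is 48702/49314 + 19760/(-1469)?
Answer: -11575659/928747 ≈ -12.464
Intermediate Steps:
48702/49314 + 19760/(-1469) = 48702*(1/49314) + 19760*(-1/1469) = 8117/8219 - 1520/113 = -11575659/928747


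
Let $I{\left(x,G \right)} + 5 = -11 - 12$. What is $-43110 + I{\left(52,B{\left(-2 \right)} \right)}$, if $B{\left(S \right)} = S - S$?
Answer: $-43138$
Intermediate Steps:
$B{\left(S \right)} = 0$
$I{\left(x,G \right)} = -28$ ($I{\left(x,G \right)} = -5 - 23 = -28$)
$-43110 + I{\left(52,B{\left(-2 \right)} \right)} = -43110 - 28 = -43138$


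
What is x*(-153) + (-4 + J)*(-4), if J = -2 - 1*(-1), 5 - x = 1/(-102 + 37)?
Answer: -48578/65 ≈ -747.35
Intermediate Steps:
x = 326/65 (x = 5 - 1/(-102 + 37) = 5 - 1/(-65) = 5 - 1*(-1/65) = 5 + 1/65 = 326/65 ≈ 5.0154)
J = -1 (J = -2 + 1 = -1)
x*(-153) + (-4 + J)*(-4) = (326/65)*(-153) + (-4 - 1)*(-4) = -49878/65 - 5*(-4) = -49878/65 + 20 = -48578/65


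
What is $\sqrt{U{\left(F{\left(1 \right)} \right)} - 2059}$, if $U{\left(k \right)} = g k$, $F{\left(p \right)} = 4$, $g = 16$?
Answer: $i \sqrt{1995} \approx 44.665 i$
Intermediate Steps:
$U{\left(k \right)} = 16 k$
$\sqrt{U{\left(F{\left(1 \right)} \right)} - 2059} = \sqrt{16 \cdot 4 - 2059} = \sqrt{64 - 2059} = \sqrt{-1995} = i \sqrt{1995}$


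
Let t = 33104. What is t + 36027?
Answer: 69131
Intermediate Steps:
t + 36027 = 33104 + 36027 = 69131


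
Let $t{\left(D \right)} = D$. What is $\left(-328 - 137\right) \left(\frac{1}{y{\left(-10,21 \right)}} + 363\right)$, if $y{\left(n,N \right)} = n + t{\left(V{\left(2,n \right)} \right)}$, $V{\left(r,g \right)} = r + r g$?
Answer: $- \frac{4725795}{28} \approx -1.6878 \cdot 10^{5}$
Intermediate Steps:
$V{\left(r,g \right)} = r + g r$
$y{\left(n,N \right)} = 2 + 3 n$ ($y{\left(n,N \right)} = n + 2 \left(1 + n\right) = n + \left(2 + 2 n\right) = 2 + 3 n$)
$\left(-328 - 137\right) \left(\frac{1}{y{\left(-10,21 \right)}} + 363\right) = \left(-328 - 137\right) \left(\frac{1}{2 + 3 \left(-10\right)} + 363\right) = - 465 \left(\frac{1}{2 - 30} + 363\right) = - 465 \left(\frac{1}{-28} + 363\right) = - 465 \left(- \frac{1}{28} + 363\right) = \left(-465\right) \frac{10163}{28} = - \frac{4725795}{28}$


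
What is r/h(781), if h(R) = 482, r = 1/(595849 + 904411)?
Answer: 1/723125320 ≈ 1.3829e-9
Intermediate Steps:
r = 1/1500260 ≈ 6.6655e-7
r/h(781) = (1/1500260)/482 = (1/1500260)*(1/482) = 1/723125320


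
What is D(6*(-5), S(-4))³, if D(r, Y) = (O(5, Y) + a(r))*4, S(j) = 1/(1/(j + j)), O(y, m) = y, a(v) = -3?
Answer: 512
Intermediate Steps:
S(j) = 2*j (S(j) = 1/(1/(2*j)) = 2*j)
D(r, Y) = 8 (D(r, Y) = (5 - 3)*4 = 2*4 = 8)
D(6*(-5), S(-4))³ = 8³ = 512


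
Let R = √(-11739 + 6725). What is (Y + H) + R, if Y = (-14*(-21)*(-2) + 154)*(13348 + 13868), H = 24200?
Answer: -11787544 + I*√5014 ≈ -1.1788e+7 + 70.81*I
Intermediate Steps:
R = I*√5014 (R = √(-5014) = I*√5014 ≈ 70.81*I)
Y = -11811744 (Y = (294*(-2) + 154)*27216 = (-588 + 154)*27216 = -434*27216 = -11811744)
(Y + H) + R = (-11811744 + 24200) + I*√5014 = -11787544 + I*√5014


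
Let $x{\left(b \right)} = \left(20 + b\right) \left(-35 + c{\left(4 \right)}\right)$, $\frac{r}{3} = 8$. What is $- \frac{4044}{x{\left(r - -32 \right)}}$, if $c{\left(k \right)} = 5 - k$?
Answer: $\frac{1011}{646} \approx 1.565$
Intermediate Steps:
$r = 24$ ($r = 3 \cdot 8 = 24$)
$x{\left(b \right)} = -680 - 34 b$ ($x{\left(b \right)} = \left(20 + b\right) \left(-35 + \left(5 - 4\right)\right) = \left(20 + b\right) \left(-35 + 1\right) = \left(20 + b\right) \left(-34\right) = -680 - 34 b$)
$- \frac{4044}{x{\left(r - -32 \right)}} = - \frac{4044}{-680 - 34 \left(24 - -32\right)} = - \frac{4044}{-680 - 34 \left(24 + 32\right)} = - \frac{4044}{-680 - 1904} = - \frac{4044}{-2584} = \left(-4044\right) \left(- \frac{1}{2584}\right) = \frac{1011}{646}$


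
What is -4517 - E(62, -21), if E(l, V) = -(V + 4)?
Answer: -4534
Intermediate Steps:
E(l, V) = -4 - V (E(l, V) = -(4 + V) = -4 - V)
-4517 - E(62, -21) = -4517 - (-4 - 1*(-21)) = -4517 - (-4 + 21) = -4517 - 1*17 = -4517 - 17 = -4534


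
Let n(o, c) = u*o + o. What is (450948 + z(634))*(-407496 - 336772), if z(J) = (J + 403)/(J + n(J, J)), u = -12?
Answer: -531967280259961/1585 ≈ -3.3563e+11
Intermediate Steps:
n(o, c) = -11*o (n(o, c) = -12*o + o = -11*o)
z(J) = -(403 + J)/(10*J) (z(J) = (J + 403)/(J - 11*J) = (403 + J)/((-10*J)) = (403 + J)*(-1/(10*J)) = -(403 + J)/(10*J))
(450948 + z(634))*(-407496 - 336772) = (450948 + (1/10)*(-403 - 1*634)/634)*(-407496 - 336772) = (450948 + (1/10)*(1/634)*(-403 - 634))*(-744268) = (450948 + (1/10)*(1/634)*(-1037))*(-744268) = (450948 - 1037/6340)*(-744268) = (2859009283/6340)*(-744268) = -531967280259961/1585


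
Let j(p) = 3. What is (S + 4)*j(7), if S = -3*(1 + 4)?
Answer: -33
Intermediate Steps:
S = -15 (S = -3*5 = -15)
(S + 4)*j(7) = (-15 + 4)*3 = -11*3 = -33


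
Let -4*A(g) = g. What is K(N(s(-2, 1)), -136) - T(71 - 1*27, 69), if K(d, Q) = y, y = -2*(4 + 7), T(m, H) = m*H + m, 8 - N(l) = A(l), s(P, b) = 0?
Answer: -3102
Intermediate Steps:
A(g) = -g/4
N(l) = 8 + l/4 (N(l) = 8 - (-1)*l/4 = 8 + l/4)
T(m, H) = m + H*m (T(m, H) = H*m + m = m + H*m)
y = -22 (y = -2*11 = -22)
K(d, Q) = -22
K(N(s(-2, 1)), -136) - T(71 - 1*27, 69) = -22 - (71 - 1*27)*(1 + 69) = -22 - (71 - 27)*70 = -22 - 44*70 = -22 - 1*3080 = -22 - 3080 = -3102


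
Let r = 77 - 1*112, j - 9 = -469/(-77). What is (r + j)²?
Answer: 47961/121 ≈ 396.37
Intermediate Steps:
j = 166/11 (j = 9 - 469/(-77) = 9 - 469*(-1/77) = 9 + 67/11 = 166/11 ≈ 15.091)
r = -35 (r = 77 - 112 = -35)
(r + j)² = (-35 + 166/11)² = (-219/11)² = 47961/121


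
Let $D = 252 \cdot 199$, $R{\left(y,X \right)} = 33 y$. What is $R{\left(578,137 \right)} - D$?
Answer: $-31074$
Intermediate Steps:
$D = 50148$
$R{\left(578,137 \right)} - D = 33 \cdot 578 - 50148 = 19074 - 50148 = -31074$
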